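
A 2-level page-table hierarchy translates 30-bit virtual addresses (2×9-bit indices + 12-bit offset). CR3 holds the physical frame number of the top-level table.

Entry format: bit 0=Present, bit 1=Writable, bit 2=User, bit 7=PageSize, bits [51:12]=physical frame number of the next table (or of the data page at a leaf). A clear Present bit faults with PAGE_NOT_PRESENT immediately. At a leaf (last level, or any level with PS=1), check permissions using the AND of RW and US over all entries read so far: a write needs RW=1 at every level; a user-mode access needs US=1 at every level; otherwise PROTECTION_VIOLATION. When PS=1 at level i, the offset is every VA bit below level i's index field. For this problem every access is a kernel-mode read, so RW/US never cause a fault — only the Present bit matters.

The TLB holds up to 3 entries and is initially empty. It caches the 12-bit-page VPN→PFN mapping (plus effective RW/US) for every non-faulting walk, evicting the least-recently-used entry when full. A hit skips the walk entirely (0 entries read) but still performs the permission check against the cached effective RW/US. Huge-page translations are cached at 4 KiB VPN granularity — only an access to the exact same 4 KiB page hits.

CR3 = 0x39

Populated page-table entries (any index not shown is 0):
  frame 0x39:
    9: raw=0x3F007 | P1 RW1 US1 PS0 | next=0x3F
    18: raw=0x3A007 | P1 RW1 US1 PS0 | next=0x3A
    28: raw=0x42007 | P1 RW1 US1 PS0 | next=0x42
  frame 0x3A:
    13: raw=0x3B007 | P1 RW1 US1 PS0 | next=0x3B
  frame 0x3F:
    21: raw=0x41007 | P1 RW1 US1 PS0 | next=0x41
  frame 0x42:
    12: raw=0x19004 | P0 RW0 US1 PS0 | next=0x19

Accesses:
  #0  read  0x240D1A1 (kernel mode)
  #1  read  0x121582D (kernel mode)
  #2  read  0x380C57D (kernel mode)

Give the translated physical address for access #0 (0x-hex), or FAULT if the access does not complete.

Trace:
#0 VA=0x240D1A1 (r,kernel):
  [0] read 0x39 idx=18: raw=0x3A007 flags P=1 W=1 U=1 S=0
  [1] read 0x3A idx=13: raw=0x3B007 flags P=1 W=1 U=1 S=0
  → PA=0x3B1A1  (2 entries read)
#1 VA=0x121582D (r,kernel):
  [0] read 0x39 idx=9: raw=0x3F007 flags P=1 W=1 U=1 S=0
  [1] read 0x3F idx=21: raw=0x41007 flags P=1 W=1 U=1 S=0
  → PA=0x4182D  (2 entries read)
#2 VA=0x380C57D (r,kernel):
  [0] read 0x39 idx=28: raw=0x42007 flags P=1 W=1 U=1 S=0
  [1] read 0x42 idx=12: raw=0x19004 flags P=0 W=0 U=1 S=0
  ✗ PAGE_NOT_PRESENT  [2 reads]

Access #0 PA: 0x3B1A1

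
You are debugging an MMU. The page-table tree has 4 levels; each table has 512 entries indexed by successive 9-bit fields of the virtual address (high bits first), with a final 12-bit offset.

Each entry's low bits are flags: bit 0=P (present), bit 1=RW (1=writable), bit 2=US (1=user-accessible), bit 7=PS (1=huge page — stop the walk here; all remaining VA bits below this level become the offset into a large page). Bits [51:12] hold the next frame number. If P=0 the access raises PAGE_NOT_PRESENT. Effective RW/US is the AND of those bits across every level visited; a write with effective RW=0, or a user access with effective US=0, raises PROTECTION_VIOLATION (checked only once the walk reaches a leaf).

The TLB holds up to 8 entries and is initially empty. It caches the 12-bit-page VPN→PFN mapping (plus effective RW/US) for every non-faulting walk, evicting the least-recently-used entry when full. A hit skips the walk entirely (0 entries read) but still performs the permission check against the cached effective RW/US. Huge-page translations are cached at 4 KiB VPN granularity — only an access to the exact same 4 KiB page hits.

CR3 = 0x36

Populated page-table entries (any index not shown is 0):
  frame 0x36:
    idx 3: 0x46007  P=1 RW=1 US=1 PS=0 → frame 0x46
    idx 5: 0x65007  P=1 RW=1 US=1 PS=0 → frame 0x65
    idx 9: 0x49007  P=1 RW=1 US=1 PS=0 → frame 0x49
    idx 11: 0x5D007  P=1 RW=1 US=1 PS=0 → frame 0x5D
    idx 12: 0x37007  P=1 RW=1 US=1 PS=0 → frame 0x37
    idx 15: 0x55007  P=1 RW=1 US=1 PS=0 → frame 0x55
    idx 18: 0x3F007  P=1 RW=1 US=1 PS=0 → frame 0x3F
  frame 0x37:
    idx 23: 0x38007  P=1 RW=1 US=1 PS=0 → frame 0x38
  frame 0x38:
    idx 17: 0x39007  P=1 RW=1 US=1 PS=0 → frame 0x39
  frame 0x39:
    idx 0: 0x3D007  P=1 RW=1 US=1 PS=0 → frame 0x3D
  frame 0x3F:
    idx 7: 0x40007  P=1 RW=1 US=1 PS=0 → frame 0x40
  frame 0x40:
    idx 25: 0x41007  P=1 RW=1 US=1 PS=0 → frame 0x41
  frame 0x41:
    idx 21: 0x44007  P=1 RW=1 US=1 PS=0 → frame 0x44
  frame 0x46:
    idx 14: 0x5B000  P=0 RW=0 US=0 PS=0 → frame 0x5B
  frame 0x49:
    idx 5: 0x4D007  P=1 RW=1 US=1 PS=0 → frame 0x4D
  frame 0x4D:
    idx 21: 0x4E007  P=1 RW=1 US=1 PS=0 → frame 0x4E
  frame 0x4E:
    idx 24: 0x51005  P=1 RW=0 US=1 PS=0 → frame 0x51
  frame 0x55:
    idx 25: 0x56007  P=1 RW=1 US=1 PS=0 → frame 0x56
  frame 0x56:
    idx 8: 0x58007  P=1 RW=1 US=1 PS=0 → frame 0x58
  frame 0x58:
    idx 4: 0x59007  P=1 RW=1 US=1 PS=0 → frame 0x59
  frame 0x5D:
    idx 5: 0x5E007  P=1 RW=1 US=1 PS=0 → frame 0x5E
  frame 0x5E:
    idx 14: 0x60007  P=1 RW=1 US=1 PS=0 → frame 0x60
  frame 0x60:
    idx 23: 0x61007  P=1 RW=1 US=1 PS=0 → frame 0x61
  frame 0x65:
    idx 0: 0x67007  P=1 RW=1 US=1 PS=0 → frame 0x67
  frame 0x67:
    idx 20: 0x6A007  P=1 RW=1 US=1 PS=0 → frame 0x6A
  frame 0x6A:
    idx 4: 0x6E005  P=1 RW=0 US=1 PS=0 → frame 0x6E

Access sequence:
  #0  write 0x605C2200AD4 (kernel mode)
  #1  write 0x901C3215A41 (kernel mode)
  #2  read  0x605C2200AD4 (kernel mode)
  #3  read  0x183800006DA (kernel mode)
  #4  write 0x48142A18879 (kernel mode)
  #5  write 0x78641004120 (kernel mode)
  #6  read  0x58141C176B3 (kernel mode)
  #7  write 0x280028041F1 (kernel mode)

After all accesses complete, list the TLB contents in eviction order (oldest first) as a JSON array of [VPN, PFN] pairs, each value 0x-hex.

Per-access translation:
#0 VA=0x605C2200AD4 (w,kernel):
  L0 @0x36[12] → 0x37007  P=1,RW=1,US=1,PS=0
  L1 @0x37[23] → 0x38007  P=1,RW=1,US=1,PS=0
  L2 @0x38[17] → 0x39007  P=1,RW=1,US=1,PS=0
  L3 @0x39[0] → 0x3D007  P=1,RW=1,US=1,PS=0
  ✓ 0x3DAD4  — 4 lookups
#1 VA=0x901C3215A41 (w,kernel):
  L0 @0x36[18] → 0x3F007  P=1,RW=1,US=1,PS=0
  L1 @0x3F[7] → 0x40007  P=1,RW=1,US=1,PS=0
  L2 @0x40[25] → 0x41007  P=1,RW=1,US=1,PS=0
  L3 @0x41[21] → 0x44007  P=1,RW=1,US=1,PS=0
  ✓ 0x44A41  — 4 lookups
#2 VA=0x605C2200AD4 (r,kernel):
  TLB hit vpn=0x605C2200 → PA=0x3DAD4
#3 VA=0x183800006DA (r,kernel):
  L0 @0x36[3] → 0x46007  P=1,RW=1,US=1,PS=0
  L1 @0x46[14] → 0x5B000  P=0,RW=0,US=0,PS=0
  → PAGE_NOT_PRESENT  (2 entries read)
#4 VA=0x48142A18879 (w,kernel):
  L0 @0x36[9] → 0x49007  P=1,RW=1,US=1,PS=0
  L1 @0x49[5] → 0x4D007  P=1,RW=1,US=1,PS=0
  L2 @0x4D[21] → 0x4E007  P=1,RW=1,US=1,PS=0
  L3 @0x4E[24] → 0x51005  P=1,RW=0,US=1,PS=0
  → PROTECTION_VIOLATION  (4 entries read)
#5 VA=0x78641004120 (w,kernel):
  L0 @0x36[15] → 0x55007  P=1,RW=1,US=1,PS=0
  L1 @0x55[25] → 0x56007  P=1,RW=1,US=1,PS=0
  L2 @0x56[8] → 0x58007  P=1,RW=1,US=1,PS=0
  L3 @0x58[4] → 0x59007  P=1,RW=1,US=1,PS=0
  ✓ 0x59120  — 4 lookups
#6 VA=0x58141C176B3 (r,kernel):
  L0 @0x36[11] → 0x5D007  P=1,RW=1,US=1,PS=0
  L1 @0x5D[5] → 0x5E007  P=1,RW=1,US=1,PS=0
  L2 @0x5E[14] → 0x60007  P=1,RW=1,US=1,PS=0
  L3 @0x60[23] → 0x61007  P=1,RW=1,US=1,PS=0
  ✓ 0x616B3  — 4 lookups
#7 VA=0x280028041F1 (w,kernel):
  L0 @0x36[5] → 0x65007  P=1,RW=1,US=1,PS=0
  L1 @0x65[0] → 0x67007  P=1,RW=1,US=1,PS=0
  L2 @0x67[20] → 0x6A007  P=1,RW=1,US=1,PS=0
  L3 @0x6A[4] → 0x6E005  P=1,RW=0,US=1,PS=0
  → PROTECTION_VIOLATION  (4 entries read)

TLB: [["0x901C3215", "0x44"], ["0x605C2200", "0x3D"], ["0x78641004", "0x59"], ["0x58141C17", "0x61"]]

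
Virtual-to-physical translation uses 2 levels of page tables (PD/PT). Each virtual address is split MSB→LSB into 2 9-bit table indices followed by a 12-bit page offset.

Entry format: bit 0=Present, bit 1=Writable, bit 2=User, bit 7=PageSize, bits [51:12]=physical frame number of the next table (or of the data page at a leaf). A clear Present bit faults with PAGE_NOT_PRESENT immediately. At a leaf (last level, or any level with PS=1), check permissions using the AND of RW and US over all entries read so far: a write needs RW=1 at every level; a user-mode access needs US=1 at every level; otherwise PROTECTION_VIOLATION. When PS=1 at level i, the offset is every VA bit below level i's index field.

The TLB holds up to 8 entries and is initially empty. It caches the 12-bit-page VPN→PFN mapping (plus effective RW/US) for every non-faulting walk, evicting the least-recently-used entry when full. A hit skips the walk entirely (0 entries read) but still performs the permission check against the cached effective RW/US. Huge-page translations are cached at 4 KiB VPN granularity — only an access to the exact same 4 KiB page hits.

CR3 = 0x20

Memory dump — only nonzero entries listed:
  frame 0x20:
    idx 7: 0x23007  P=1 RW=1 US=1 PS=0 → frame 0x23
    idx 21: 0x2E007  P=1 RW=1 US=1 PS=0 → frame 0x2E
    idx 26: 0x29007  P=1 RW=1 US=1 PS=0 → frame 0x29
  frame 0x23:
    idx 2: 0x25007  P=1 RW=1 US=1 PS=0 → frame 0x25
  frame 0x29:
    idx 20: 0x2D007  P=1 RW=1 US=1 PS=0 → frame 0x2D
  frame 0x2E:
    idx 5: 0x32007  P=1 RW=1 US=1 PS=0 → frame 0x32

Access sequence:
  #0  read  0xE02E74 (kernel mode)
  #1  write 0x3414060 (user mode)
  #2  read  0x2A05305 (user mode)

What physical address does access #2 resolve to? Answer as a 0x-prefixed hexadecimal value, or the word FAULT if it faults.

Per-access translation:
#0 VA=0xE02E74 (r,kernel):
  lvl0: tbl 0x20, slot 7 ⇒ 0x23007 (P1/RW1/US1/PS0)
  lvl1: tbl 0x23, slot 2 ⇒ 0x25007 (P1/RW1/US1/PS0)
  ✓ 0x25E74  — 2 lookups
#1 VA=0x3414060 (w,user):
  lvl0: tbl 0x20, slot 26 ⇒ 0x29007 (P1/RW1/US1/PS0)
  lvl1: tbl 0x29, slot 20 ⇒ 0x2D007 (P1/RW1/US1/PS0)
  ✓ 0x2D060  — 2 lookups
#2 VA=0x2A05305 (r,user):
  lvl0: tbl 0x20, slot 21 ⇒ 0x2E007 (P1/RW1/US1/PS0)
  lvl1: tbl 0x2E, slot 5 ⇒ 0x32007 (P1/RW1/US1/PS0)
  ✓ 0x32305  — 2 lookups

Access #2 PA: 0x32305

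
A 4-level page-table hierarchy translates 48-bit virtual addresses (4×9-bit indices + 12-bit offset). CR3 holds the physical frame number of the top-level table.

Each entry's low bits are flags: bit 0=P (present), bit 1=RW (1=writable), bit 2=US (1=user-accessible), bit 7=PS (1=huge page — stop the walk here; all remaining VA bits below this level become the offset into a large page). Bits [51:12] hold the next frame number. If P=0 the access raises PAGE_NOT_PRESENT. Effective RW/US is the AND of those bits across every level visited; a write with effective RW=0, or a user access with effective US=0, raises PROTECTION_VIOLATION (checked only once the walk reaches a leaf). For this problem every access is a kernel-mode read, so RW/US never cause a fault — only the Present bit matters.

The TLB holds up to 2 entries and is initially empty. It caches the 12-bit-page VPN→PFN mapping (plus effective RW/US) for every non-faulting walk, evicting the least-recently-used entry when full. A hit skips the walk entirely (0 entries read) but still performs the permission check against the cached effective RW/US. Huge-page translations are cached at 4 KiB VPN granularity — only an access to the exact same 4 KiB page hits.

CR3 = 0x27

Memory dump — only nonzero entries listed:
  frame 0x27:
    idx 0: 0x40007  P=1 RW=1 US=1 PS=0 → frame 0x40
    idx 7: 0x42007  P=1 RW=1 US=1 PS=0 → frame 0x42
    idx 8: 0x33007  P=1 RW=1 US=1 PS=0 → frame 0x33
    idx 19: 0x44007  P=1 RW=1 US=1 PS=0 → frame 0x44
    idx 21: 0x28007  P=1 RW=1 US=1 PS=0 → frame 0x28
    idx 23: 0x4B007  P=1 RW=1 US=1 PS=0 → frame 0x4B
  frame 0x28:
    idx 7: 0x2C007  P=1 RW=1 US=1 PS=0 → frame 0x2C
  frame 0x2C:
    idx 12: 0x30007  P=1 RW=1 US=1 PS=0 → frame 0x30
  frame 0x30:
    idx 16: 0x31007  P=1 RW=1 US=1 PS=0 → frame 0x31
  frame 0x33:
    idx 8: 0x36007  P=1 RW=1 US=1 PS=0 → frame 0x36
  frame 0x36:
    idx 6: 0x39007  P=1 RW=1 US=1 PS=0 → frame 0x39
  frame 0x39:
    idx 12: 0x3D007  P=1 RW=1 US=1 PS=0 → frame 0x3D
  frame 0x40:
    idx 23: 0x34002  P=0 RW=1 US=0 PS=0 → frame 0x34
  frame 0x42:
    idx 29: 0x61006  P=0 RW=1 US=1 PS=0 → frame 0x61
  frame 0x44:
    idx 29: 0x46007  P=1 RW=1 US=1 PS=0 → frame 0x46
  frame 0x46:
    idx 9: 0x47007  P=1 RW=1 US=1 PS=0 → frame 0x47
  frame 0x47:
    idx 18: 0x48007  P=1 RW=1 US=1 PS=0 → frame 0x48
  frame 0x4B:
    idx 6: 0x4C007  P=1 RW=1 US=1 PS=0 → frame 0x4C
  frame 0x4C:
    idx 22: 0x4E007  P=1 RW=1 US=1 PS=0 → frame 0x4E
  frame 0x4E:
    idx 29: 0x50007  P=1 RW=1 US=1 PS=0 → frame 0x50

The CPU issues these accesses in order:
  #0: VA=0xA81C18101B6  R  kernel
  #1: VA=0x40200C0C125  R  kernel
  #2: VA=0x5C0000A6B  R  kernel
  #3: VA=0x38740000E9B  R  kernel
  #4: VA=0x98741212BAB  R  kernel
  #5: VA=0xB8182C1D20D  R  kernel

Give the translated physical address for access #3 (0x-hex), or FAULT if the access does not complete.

Trace:
#0 VA=0xA81C18101B6 (r,kernel):
  L0 @0x27[21] → 0x28007  P=1,RW=1,US=1,PS=0
  L1 @0x28[7] → 0x2C007  P=1,RW=1,US=1,PS=0
  L2 @0x2C[12] → 0x30007  P=1,RW=1,US=1,PS=0
  L3 @0x30[16] → 0x31007  P=1,RW=1,US=1,PS=0
  ⇒ phys 0x311B6  [4 reads]
#1 VA=0x40200C0C125 (r,kernel):
  L0 @0x27[8] → 0x33007  P=1,RW=1,US=1,PS=0
  L1 @0x33[8] → 0x36007  P=1,RW=1,US=1,PS=0
  L2 @0x36[6] → 0x39007  P=1,RW=1,US=1,PS=0
  L3 @0x39[12] → 0x3D007  P=1,RW=1,US=1,PS=0
  ⇒ phys 0x3D125  [4 reads]
#2 VA=0x5C0000A6B (r,kernel):
  L0 @0x27[0] → 0x40007  P=1,RW=1,US=1,PS=0
  L1 @0x40[23] → 0x34002  P=0,RW=1,US=0,PS=0
  → PAGE_NOT_PRESENT  (2 entries read)
#3 VA=0x38740000E9B (r,kernel):
  L0 @0x27[7] → 0x42007  P=1,RW=1,US=1,PS=0
  L1 @0x42[29] → 0x61006  P=0,RW=1,US=1,PS=0
  → PAGE_NOT_PRESENT  (2 entries read)
#4 VA=0x98741212BAB (r,kernel):
  L0 @0x27[19] → 0x44007  P=1,RW=1,US=1,PS=0
  L1 @0x44[29] → 0x46007  P=1,RW=1,US=1,PS=0
  L2 @0x46[9] → 0x47007  P=1,RW=1,US=1,PS=0
  L3 @0x47[18] → 0x48007  P=1,RW=1,US=1,PS=0
  ⇒ phys 0x48BAB  [4 reads]
#5 VA=0xB8182C1D20D (r,kernel):
  L0 @0x27[23] → 0x4B007  P=1,RW=1,US=1,PS=0
  L1 @0x4B[6] → 0x4C007  P=1,RW=1,US=1,PS=0
  L2 @0x4C[22] → 0x4E007  P=1,RW=1,US=1,PS=0
  L3 @0x4E[29] → 0x50007  P=1,RW=1,US=1,PS=0
  ⇒ phys 0x5020D  [4 reads]

Access #3 PA: FAULT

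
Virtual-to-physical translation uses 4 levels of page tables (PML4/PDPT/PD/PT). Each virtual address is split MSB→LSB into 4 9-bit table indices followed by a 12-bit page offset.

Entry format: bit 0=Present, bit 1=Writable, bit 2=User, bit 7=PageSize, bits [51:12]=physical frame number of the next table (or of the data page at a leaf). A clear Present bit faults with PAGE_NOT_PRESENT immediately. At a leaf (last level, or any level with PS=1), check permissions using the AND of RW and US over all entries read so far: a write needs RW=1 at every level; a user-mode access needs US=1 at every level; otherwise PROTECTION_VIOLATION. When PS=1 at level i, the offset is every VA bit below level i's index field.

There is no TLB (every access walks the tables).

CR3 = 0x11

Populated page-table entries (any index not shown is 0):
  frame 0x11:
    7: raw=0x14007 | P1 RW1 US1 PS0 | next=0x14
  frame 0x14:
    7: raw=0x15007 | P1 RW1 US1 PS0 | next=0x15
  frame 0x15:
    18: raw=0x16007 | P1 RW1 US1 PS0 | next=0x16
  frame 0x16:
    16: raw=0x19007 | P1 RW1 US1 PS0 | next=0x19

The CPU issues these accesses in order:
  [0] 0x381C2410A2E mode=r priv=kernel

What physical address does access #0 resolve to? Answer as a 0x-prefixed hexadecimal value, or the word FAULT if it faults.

Trace:
#0 VA=0x381C2410A2E (r,kernel):
  L0 @0x11[7] → 0x14007  P=1,RW=1,US=1,PS=0
  L1 @0x14[7] → 0x15007  P=1,RW=1,US=1,PS=0
  L2 @0x15[18] → 0x16007  P=1,RW=1,US=1,PS=0
  L3 @0x16[16] → 0x19007  P=1,RW=1,US=1,PS=0
  → PA=0x19A2E  (4 entries read)

Access #0 PA: 0x19A2E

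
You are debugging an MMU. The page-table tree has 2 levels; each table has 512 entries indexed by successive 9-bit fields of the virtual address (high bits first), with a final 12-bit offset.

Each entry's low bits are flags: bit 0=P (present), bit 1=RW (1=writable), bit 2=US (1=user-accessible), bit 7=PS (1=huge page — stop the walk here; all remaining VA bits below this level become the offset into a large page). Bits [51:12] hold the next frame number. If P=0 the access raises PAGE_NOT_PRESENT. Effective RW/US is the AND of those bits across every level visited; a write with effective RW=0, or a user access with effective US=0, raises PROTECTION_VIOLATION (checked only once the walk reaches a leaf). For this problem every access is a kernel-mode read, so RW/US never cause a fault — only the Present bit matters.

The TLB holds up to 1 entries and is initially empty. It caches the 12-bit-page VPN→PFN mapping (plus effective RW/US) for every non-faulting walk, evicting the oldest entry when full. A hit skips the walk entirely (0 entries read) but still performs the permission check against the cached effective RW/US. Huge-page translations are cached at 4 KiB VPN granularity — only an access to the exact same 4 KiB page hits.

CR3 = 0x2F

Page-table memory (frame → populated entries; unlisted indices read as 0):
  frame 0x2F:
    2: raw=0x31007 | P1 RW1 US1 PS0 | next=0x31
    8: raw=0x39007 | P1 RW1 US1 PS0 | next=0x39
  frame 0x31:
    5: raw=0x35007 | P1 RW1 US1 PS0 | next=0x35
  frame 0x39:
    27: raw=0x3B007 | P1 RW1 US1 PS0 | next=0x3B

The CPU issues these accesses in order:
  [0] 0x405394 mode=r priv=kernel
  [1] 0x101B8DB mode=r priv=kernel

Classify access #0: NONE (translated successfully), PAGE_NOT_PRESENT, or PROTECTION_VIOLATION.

Trace:
#0 VA=0x405394 (r,kernel):
  [0] read 0x2F idx=2: raw=0x31007 flags P=1 W=1 U=1 S=0
  [1] read 0x31 idx=5: raw=0x35007 flags P=1 W=1 U=1 S=0
  ✓ 0x35394  — 2 lookups
#1 VA=0x101B8DB (r,kernel):
  [0] read 0x2F idx=8: raw=0x39007 flags P=1 W=1 U=1 S=0
  [1] read 0x39 idx=27: raw=0x3B007 flags P=1 W=1 U=1 S=0
  ✓ 0x3B8DB  — 2 lookups

Access #0 fault: NONE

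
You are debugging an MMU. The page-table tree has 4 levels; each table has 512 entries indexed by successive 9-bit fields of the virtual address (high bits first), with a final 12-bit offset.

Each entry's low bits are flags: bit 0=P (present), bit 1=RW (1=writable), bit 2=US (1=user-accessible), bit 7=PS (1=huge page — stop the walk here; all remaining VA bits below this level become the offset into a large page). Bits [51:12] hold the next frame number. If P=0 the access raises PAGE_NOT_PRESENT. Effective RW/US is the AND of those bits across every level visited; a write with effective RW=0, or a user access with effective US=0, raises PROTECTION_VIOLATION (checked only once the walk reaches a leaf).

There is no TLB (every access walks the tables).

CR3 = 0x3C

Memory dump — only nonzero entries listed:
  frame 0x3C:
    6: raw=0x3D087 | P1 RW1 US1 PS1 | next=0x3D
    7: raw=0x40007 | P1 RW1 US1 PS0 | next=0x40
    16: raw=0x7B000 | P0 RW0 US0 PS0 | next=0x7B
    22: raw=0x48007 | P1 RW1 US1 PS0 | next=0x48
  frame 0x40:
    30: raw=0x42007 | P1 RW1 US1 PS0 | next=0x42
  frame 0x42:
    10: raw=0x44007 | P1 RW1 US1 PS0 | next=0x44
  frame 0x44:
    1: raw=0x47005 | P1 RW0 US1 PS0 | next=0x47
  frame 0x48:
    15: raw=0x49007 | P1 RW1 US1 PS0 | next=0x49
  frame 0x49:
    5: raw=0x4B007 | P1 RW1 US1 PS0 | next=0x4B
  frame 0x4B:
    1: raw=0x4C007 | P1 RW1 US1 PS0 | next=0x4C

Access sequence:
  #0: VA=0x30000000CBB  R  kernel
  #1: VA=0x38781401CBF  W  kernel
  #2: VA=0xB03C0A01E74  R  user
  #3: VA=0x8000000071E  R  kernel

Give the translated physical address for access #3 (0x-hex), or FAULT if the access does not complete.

Trace:
#0 VA=0x30000000CBB (r,kernel):
  L0 @0x3C[6] → 0x3D087  P=1,RW=1,US=1,PS=1
  ⇒ phys 0x3DCBB (huge @L0)  [1 reads]
#1 VA=0x38781401CBF (w,kernel):
  L0 @0x3C[7] → 0x40007  P=1,RW=1,US=1,PS=0
  L1 @0x40[30] → 0x42007  P=1,RW=1,US=1,PS=0
  L2 @0x42[10] → 0x44007  P=1,RW=1,US=1,PS=0
  L3 @0x44[1] → 0x47005  P=1,RW=0,US=1,PS=0
  → PROTECTION_VIOLATION  (4 entries read)
#2 VA=0xB03C0A01E74 (r,user):
  L0 @0x3C[22] → 0x48007  P=1,RW=1,US=1,PS=0
  L1 @0x48[15] → 0x49007  P=1,RW=1,US=1,PS=0
  L2 @0x49[5] → 0x4B007  P=1,RW=1,US=1,PS=0
  L3 @0x4B[1] → 0x4C007  P=1,RW=1,US=1,PS=0
  ⇒ phys 0x4CE74  [4 reads]
#3 VA=0x8000000071E (r,kernel):
  L0 @0x3C[16] → 0x7B000  P=0,RW=0,US=0,PS=0
  → PAGE_NOT_PRESENT  (1 entries read)

Access #3 PA: FAULT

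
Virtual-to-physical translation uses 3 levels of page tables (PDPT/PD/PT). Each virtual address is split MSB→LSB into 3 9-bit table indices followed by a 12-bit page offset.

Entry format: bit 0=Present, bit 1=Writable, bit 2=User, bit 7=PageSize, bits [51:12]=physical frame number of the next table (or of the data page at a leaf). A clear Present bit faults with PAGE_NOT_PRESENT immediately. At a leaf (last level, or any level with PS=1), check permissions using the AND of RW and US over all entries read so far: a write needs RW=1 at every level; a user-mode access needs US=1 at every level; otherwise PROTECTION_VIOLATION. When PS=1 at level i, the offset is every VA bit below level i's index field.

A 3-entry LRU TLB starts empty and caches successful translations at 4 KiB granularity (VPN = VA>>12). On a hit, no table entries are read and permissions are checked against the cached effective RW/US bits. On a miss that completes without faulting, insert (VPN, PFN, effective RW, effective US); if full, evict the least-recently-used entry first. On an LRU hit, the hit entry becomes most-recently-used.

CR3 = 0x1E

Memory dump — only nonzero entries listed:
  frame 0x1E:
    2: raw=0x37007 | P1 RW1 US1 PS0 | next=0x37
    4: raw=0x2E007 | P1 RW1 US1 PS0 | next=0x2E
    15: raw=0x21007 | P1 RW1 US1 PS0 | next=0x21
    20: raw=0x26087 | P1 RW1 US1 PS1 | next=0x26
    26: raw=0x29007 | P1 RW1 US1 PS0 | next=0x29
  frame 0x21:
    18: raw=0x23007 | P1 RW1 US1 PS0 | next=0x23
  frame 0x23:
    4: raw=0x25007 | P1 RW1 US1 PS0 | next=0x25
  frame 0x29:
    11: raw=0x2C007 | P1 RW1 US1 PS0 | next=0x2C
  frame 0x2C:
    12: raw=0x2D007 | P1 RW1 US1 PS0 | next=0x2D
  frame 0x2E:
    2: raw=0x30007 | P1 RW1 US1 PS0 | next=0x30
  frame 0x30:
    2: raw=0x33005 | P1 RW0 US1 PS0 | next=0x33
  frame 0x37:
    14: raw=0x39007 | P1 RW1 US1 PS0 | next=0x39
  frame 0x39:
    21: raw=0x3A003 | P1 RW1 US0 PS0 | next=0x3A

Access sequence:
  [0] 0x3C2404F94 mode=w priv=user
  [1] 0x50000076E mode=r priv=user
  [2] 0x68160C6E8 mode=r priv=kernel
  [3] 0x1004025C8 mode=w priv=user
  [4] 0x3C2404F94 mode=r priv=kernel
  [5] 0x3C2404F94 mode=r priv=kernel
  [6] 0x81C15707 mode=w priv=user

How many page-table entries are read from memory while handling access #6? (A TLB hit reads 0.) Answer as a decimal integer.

Per-access translation:
#0 VA=0x3C2404F94 (w,user):
  [0] read 0x1E idx=15: raw=0x21007 flags P=1 W=1 U=1 S=0
  [1] read 0x21 idx=18: raw=0x23007 flags P=1 W=1 U=1 S=0
  [2] read 0x23 idx=4: raw=0x25007 flags P=1 W=1 U=1 S=0
  ⇒ phys 0x25F94  [3 reads]
#1 VA=0x50000076E (r,user):
  [0] read 0x1E idx=20: raw=0x26087 flags P=1 W=1 U=1 S=1
  ⇒ phys 0x2676E (huge @L0)  [1 reads]
#2 VA=0x68160C6E8 (r,kernel):
  [0] read 0x1E idx=26: raw=0x29007 flags P=1 W=1 U=1 S=0
  [1] read 0x29 idx=11: raw=0x2C007 flags P=1 W=1 U=1 S=0
  [2] read 0x2C idx=12: raw=0x2D007 flags P=1 W=1 U=1 S=0
  ⇒ phys 0x2D6E8  [3 reads]
#3 VA=0x1004025C8 (w,user):
  [0] read 0x1E idx=4: raw=0x2E007 flags P=1 W=1 U=1 S=0
  [1] read 0x2E idx=2: raw=0x30007 flags P=1 W=1 U=1 S=0
  [2] read 0x30 idx=2: raw=0x33005 flags P=1 W=0 U=1 S=0
  ✗ PROTECTION_VIOLATION  [3 reads]
#4 VA=0x3C2404F94 (r,kernel):
  TLB hit vpn=0x3C2404 → PA=0x25F94
#5 VA=0x3C2404F94 (r,kernel):
  TLB hit vpn=0x3C2404 → PA=0x25F94
#6 VA=0x81C15707 (w,user):
  [0] read 0x1E idx=2: raw=0x37007 flags P=1 W=1 U=1 S=0
  [1] read 0x37 idx=14: raw=0x39007 flags P=1 W=1 U=1 S=0
  [2] read 0x39 idx=21: raw=0x3A003 flags P=1 W=1 U=0 S=0
  ✗ PROTECTION_VIOLATION  [3 reads]

Entries read for #6: 3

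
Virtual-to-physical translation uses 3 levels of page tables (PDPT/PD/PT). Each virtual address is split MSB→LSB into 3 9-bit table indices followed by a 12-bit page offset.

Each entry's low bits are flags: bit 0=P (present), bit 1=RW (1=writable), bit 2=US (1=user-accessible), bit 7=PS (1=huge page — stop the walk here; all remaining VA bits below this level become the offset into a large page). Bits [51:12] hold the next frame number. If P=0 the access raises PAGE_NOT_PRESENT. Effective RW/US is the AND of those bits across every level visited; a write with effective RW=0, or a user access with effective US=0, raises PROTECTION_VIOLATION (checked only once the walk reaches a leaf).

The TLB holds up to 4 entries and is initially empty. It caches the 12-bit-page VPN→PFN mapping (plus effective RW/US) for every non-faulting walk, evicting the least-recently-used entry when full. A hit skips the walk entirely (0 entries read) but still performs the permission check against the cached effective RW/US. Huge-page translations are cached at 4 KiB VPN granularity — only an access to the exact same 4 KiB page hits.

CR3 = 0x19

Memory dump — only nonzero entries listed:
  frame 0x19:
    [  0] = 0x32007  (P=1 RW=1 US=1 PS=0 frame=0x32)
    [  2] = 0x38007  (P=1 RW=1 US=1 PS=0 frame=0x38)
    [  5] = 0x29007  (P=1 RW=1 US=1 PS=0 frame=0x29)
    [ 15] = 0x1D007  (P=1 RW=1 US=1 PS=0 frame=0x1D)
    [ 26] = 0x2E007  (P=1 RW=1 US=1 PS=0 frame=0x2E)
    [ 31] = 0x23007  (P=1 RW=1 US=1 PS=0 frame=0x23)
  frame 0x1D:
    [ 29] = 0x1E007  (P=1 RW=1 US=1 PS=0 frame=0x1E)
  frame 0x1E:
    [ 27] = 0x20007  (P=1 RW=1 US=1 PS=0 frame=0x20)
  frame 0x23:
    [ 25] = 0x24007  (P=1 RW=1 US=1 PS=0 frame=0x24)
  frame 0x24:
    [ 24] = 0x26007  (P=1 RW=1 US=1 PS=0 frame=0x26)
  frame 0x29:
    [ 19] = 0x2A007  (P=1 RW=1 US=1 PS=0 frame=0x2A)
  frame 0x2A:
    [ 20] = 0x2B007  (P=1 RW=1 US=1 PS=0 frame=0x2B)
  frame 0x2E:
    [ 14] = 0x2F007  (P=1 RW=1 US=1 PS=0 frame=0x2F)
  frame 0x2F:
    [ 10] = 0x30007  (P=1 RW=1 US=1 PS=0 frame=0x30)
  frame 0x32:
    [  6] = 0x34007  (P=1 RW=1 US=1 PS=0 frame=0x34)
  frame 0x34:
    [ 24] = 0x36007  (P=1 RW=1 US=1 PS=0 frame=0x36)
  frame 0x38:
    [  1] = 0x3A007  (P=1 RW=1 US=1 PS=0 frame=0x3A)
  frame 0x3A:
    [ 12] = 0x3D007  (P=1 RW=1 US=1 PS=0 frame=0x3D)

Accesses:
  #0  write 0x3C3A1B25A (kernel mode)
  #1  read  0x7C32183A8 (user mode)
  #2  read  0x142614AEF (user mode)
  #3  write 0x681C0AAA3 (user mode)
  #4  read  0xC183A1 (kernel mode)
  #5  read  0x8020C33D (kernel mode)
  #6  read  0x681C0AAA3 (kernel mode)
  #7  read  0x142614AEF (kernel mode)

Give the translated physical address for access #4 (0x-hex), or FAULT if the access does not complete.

Per-access translation:
#0 VA=0x3C3A1B25A (w,kernel):
  lvl0: tbl 0x19, slot 15 ⇒ 0x1D007 (P1/RW1/US1/PS0)
  lvl1: tbl 0x1D, slot 29 ⇒ 0x1E007 (P1/RW1/US1/PS0)
  lvl2: tbl 0x1E, slot 27 ⇒ 0x20007 (P1/RW1/US1/PS0)
  → PA=0x2025A  (3 entries read)
#1 VA=0x7C32183A8 (r,user):
  lvl0: tbl 0x19, slot 31 ⇒ 0x23007 (P1/RW1/US1/PS0)
  lvl1: tbl 0x23, slot 25 ⇒ 0x24007 (P1/RW1/US1/PS0)
  lvl2: tbl 0x24, slot 24 ⇒ 0x26007 (P1/RW1/US1/PS0)
  → PA=0x263A8  (3 entries read)
#2 VA=0x142614AEF (r,user):
  lvl0: tbl 0x19, slot 5 ⇒ 0x29007 (P1/RW1/US1/PS0)
  lvl1: tbl 0x29, slot 19 ⇒ 0x2A007 (P1/RW1/US1/PS0)
  lvl2: tbl 0x2A, slot 20 ⇒ 0x2B007 (P1/RW1/US1/PS0)
  → PA=0x2BAEF  (3 entries read)
#3 VA=0x681C0AAA3 (w,user):
  lvl0: tbl 0x19, slot 26 ⇒ 0x2E007 (P1/RW1/US1/PS0)
  lvl1: tbl 0x2E, slot 14 ⇒ 0x2F007 (P1/RW1/US1/PS0)
  lvl2: tbl 0x2F, slot 10 ⇒ 0x30007 (P1/RW1/US1/PS0)
  → PA=0x30AA3  (3 entries read)
#4 VA=0xC183A1 (r,kernel):
  lvl0: tbl 0x19, slot 0 ⇒ 0x32007 (P1/RW1/US1/PS0)
  lvl1: tbl 0x32, slot 6 ⇒ 0x34007 (P1/RW1/US1/PS0)
  lvl2: tbl 0x34, slot 24 ⇒ 0x36007 (P1/RW1/US1/PS0)
  → PA=0x363A1  (3 entries read)
#5 VA=0x8020C33D (r,kernel):
  lvl0: tbl 0x19, slot 2 ⇒ 0x38007 (P1/RW1/US1/PS0)
  lvl1: tbl 0x38, slot 1 ⇒ 0x3A007 (P1/RW1/US1/PS0)
  lvl2: tbl 0x3A, slot 12 ⇒ 0x3D007 (P1/RW1/US1/PS0)
  → PA=0x3D33D  (3 entries read)
#6 VA=0x681C0AAA3 (r,kernel):
  TLB hit vpn=0x681C0A → PA=0x30AA3
#7 VA=0x142614AEF (r,kernel):
  TLB hit vpn=0x142614 → PA=0x2BAEF

Access #4 PA: 0x363A1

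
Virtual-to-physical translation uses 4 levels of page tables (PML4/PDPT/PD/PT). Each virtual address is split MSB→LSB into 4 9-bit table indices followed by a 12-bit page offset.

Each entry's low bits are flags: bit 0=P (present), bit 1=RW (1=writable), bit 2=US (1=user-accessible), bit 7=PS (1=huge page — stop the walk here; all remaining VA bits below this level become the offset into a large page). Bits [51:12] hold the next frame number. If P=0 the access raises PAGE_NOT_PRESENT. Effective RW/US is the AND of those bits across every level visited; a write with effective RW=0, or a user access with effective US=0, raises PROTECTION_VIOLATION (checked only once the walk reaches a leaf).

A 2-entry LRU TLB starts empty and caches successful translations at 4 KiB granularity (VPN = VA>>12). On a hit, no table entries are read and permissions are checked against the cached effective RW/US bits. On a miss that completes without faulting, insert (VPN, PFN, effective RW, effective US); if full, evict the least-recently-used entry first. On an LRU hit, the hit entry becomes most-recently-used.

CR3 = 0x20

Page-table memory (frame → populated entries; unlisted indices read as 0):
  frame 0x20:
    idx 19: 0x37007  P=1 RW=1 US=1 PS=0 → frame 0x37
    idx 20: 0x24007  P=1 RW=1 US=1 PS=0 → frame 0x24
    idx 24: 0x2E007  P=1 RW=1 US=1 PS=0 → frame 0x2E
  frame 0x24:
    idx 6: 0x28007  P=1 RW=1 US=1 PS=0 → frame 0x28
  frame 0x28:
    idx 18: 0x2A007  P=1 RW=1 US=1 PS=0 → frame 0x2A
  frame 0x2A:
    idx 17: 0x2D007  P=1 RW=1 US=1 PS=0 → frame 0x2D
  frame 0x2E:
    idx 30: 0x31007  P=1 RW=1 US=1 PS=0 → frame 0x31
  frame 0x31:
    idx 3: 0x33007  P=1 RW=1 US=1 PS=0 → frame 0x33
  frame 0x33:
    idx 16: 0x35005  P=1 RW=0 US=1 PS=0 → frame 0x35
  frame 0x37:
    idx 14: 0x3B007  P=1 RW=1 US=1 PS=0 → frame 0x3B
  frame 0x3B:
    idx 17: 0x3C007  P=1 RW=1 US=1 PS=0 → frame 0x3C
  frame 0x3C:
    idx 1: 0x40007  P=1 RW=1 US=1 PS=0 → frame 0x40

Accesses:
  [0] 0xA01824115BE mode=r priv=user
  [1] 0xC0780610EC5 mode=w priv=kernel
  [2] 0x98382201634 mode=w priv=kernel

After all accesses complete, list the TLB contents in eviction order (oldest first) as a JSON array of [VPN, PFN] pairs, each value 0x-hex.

Per-access translation:
#0 VA=0xA01824115BE (r,user):
  L0: frame=0x20 idx=20 entry=0x24007 [P=1 RW=1 US=1 PS=0]
  L1: frame=0x24 idx=6 entry=0x28007 [P=1 RW=1 US=1 PS=0]
  L2: frame=0x28 idx=18 entry=0x2A007 [P=1 RW=1 US=1 PS=0]
  L3: frame=0x2A idx=17 entry=0x2D007 [P=1 RW=1 US=1 PS=0]
  → PA=0x2D5BE  (4 entries read)
#1 VA=0xC0780610EC5 (w,kernel):
  L0: frame=0x20 idx=24 entry=0x2E007 [P=1 RW=1 US=1 PS=0]
  L1: frame=0x2E idx=30 entry=0x31007 [P=1 RW=1 US=1 PS=0]
  L2: frame=0x31 idx=3 entry=0x33007 [P=1 RW=1 US=1 PS=0]
  L3: frame=0x33 idx=16 entry=0x35005 [P=1 RW=0 US=1 PS=0]
  ⇒ fault: PROTECTION_VIOLATION  — 4 lookups
#2 VA=0x98382201634 (w,kernel):
  L0: frame=0x20 idx=19 entry=0x37007 [P=1 RW=1 US=1 PS=0]
  L1: frame=0x37 idx=14 entry=0x3B007 [P=1 RW=1 US=1 PS=0]
  L2: frame=0x3B idx=17 entry=0x3C007 [P=1 RW=1 US=1 PS=0]
  L3: frame=0x3C idx=1 entry=0x40007 [P=1 RW=1 US=1 PS=0]
  → PA=0x40634  (4 entries read)

TLB: [["0xA0182411", "0x2D"], ["0x98382201", "0x40"]]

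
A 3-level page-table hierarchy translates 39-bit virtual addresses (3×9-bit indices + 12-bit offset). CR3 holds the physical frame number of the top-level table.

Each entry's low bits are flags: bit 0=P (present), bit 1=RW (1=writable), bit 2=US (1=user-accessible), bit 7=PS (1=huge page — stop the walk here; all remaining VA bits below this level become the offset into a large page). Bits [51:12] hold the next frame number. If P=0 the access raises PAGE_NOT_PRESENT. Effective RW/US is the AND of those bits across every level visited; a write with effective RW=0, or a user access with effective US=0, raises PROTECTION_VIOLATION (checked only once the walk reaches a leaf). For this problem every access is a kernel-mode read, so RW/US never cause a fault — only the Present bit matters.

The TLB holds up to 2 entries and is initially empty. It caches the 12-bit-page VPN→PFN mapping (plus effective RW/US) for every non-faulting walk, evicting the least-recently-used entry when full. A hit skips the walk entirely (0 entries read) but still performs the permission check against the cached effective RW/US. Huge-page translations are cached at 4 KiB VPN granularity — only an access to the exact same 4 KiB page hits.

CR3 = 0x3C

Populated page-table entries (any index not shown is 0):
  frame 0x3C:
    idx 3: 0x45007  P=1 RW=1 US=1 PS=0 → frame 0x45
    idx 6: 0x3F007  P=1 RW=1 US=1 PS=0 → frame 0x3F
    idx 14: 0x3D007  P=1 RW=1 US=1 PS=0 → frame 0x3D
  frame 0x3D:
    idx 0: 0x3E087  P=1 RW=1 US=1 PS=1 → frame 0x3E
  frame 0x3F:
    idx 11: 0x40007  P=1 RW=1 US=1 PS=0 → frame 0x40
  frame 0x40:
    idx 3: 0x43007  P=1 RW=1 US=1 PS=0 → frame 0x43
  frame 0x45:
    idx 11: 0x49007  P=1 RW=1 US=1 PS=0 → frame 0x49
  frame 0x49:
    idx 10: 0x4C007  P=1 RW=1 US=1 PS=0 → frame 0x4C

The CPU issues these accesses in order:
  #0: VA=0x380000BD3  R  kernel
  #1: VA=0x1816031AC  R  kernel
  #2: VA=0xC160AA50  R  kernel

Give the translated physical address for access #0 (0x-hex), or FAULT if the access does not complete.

Per-access translation:
#0 VA=0x380000BD3 (r,kernel):
  [0] read 0x3C idx=14: raw=0x3D007 flags P=1 W=1 U=1 S=0
  [1] read 0x3D idx=0: raw=0x3E087 flags P=1 W=1 U=1 S=1
  ✓ 0x3EBD3 (huge @L1)  — 2 lookups
#1 VA=0x1816031AC (r,kernel):
  [0] read 0x3C idx=6: raw=0x3F007 flags P=1 W=1 U=1 S=0
  [1] read 0x3F idx=11: raw=0x40007 flags P=1 W=1 U=1 S=0
  [2] read 0x40 idx=3: raw=0x43007 flags P=1 W=1 U=1 S=0
  ✓ 0x431AC  — 3 lookups
#2 VA=0xC160AA50 (r,kernel):
  [0] read 0x3C idx=3: raw=0x45007 flags P=1 W=1 U=1 S=0
  [1] read 0x45 idx=11: raw=0x49007 flags P=1 W=1 U=1 S=0
  [2] read 0x49 idx=10: raw=0x4C007 flags P=1 W=1 U=1 S=0
  ✓ 0x4CA50  — 3 lookups

Access #0 PA: 0x3EBD3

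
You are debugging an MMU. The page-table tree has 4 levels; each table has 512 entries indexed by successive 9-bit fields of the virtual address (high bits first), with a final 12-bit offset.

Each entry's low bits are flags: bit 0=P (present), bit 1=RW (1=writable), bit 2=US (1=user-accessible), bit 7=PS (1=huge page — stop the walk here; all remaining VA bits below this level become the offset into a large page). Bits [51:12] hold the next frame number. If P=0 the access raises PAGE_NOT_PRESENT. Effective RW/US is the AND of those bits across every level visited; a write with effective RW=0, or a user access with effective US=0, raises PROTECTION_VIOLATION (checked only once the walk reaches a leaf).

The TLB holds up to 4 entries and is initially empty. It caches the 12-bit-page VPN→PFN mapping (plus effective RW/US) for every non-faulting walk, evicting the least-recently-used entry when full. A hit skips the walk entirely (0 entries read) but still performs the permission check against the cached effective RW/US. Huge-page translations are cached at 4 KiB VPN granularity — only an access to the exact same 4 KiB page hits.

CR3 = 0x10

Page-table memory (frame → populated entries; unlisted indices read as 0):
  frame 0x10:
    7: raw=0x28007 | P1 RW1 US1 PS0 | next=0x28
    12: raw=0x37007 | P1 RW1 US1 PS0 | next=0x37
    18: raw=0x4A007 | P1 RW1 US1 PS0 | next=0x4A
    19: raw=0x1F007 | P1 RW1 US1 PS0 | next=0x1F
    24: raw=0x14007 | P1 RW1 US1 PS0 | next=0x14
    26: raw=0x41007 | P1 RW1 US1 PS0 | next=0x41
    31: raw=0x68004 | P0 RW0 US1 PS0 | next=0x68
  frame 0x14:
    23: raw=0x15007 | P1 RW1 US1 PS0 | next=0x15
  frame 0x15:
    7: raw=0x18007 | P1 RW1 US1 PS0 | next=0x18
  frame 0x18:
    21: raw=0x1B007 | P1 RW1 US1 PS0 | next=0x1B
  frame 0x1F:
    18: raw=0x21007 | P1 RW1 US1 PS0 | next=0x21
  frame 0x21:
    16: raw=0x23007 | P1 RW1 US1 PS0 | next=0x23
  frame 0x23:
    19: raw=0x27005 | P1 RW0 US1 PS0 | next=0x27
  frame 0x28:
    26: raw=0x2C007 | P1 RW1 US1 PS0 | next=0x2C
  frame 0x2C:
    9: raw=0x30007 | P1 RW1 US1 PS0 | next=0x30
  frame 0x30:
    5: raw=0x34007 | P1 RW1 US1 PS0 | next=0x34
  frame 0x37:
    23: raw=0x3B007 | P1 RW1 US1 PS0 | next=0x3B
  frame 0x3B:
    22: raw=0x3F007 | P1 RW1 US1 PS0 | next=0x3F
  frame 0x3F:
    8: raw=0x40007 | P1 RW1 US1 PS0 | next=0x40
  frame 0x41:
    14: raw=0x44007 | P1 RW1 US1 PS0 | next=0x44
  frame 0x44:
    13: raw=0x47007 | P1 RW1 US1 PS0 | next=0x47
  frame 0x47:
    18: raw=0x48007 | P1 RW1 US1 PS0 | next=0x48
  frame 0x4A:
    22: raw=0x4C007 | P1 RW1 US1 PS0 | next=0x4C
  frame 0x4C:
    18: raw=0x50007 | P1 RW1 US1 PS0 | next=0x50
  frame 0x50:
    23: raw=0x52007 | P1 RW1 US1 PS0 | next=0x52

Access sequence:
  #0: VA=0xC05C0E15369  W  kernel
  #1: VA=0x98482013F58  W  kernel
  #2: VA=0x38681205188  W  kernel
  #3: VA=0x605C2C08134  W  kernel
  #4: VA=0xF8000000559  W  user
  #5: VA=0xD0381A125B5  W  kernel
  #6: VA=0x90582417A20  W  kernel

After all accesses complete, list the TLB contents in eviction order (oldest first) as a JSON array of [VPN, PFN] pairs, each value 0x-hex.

Per-access translation:
#0 VA=0xC05C0E15369 (w,kernel):
  L0 @0x10[24] → 0x14007  P=1,RW=1,US=1,PS=0
  L1 @0x14[23] → 0x15007  P=1,RW=1,US=1,PS=0
  L2 @0x15[7] → 0x18007  P=1,RW=1,US=1,PS=0
  L3 @0x18[21] → 0x1B007  P=1,RW=1,US=1,PS=0
  → PA=0x1B369  (4 entries read)
#1 VA=0x98482013F58 (w,kernel):
  L0 @0x10[19] → 0x1F007  P=1,RW=1,US=1,PS=0
  L1 @0x1F[18] → 0x21007  P=1,RW=1,US=1,PS=0
  L2 @0x21[16] → 0x23007  P=1,RW=1,US=1,PS=0
  L3 @0x23[19] → 0x27005  P=1,RW=0,US=1,PS=0
  ⇒ fault: PROTECTION_VIOLATION  — 4 lookups
#2 VA=0x38681205188 (w,kernel):
  L0 @0x10[7] → 0x28007  P=1,RW=1,US=1,PS=0
  L1 @0x28[26] → 0x2C007  P=1,RW=1,US=1,PS=0
  L2 @0x2C[9] → 0x30007  P=1,RW=1,US=1,PS=0
  L3 @0x30[5] → 0x34007  P=1,RW=1,US=1,PS=0
  → PA=0x34188  (4 entries read)
#3 VA=0x605C2C08134 (w,kernel):
  L0 @0x10[12] → 0x37007  P=1,RW=1,US=1,PS=0
  L1 @0x37[23] → 0x3B007  P=1,RW=1,US=1,PS=0
  L2 @0x3B[22] → 0x3F007  P=1,RW=1,US=1,PS=0
  L3 @0x3F[8] → 0x40007  P=1,RW=1,US=1,PS=0
  → PA=0x40134  (4 entries read)
#4 VA=0xF8000000559 (w,user):
  L0 @0x10[31] → 0x68004  P=0,RW=0,US=1,PS=0
  ⇒ fault: PAGE_NOT_PRESENT  — 1 lookups
#5 VA=0xD0381A125B5 (w,kernel):
  L0 @0x10[26] → 0x41007  P=1,RW=1,US=1,PS=0
  L1 @0x41[14] → 0x44007  P=1,RW=1,US=1,PS=0
  L2 @0x44[13] → 0x47007  P=1,RW=1,US=1,PS=0
  L3 @0x47[18] → 0x48007  P=1,RW=1,US=1,PS=0
  → PA=0x485B5  (4 entries read)
#6 VA=0x90582417A20 (w,kernel):
  L0 @0x10[18] → 0x4A007  P=1,RW=1,US=1,PS=0
  L1 @0x4A[22] → 0x4C007  P=1,RW=1,US=1,PS=0
  L2 @0x4C[18] → 0x50007  P=1,RW=1,US=1,PS=0
  L3 @0x50[23] → 0x52007  P=1,RW=1,US=1,PS=0
  → PA=0x52A20  (4 entries read)

TLB: [["0x38681205", "0x34"], ["0x605C2C08", "0x40"], ["0xD0381A12", "0x48"], ["0x90582417", "0x52"]]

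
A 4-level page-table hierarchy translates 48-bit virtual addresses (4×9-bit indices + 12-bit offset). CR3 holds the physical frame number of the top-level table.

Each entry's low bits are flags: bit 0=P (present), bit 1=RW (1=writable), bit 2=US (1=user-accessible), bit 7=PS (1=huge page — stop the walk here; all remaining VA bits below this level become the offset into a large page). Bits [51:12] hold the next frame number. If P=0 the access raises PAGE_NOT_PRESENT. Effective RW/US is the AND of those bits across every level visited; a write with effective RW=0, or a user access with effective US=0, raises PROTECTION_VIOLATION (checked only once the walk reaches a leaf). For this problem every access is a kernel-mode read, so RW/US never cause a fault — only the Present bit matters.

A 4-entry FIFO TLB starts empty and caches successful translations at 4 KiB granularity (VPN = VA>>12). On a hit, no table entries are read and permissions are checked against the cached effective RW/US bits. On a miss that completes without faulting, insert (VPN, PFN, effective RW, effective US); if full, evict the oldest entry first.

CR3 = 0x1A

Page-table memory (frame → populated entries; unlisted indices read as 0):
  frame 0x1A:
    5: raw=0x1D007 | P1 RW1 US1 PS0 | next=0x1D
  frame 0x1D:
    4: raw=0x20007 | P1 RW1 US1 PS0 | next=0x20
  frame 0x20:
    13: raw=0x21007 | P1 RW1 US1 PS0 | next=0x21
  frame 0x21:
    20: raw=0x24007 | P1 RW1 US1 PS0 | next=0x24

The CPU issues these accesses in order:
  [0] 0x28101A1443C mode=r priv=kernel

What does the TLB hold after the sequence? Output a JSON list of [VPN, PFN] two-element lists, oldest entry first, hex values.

Trace:
#0 VA=0x28101A1443C (r,kernel):
  lvl0: tbl 0x1A, slot 5 ⇒ 0x1D007 (P1/RW1/US1/PS0)
  lvl1: tbl 0x1D, slot 4 ⇒ 0x20007 (P1/RW1/US1/PS0)
  lvl2: tbl 0x20, slot 13 ⇒ 0x21007 (P1/RW1/US1/PS0)
  lvl3: tbl 0x21, slot 20 ⇒ 0x24007 (P1/RW1/US1/PS0)
  → PA=0x2443C  (4 entries read)

TLB: [["0x28101A14", "0x24"]]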